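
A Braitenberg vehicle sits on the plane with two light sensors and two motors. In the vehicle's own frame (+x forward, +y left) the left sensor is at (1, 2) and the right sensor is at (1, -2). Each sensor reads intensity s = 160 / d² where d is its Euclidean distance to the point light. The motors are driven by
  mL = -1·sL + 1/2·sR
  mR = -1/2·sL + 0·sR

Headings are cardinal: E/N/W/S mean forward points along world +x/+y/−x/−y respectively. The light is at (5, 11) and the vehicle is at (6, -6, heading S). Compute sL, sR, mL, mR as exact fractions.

160/333 32/65 -5072/21645 -80/333

left sensor world pos  = (8, -7); dL² = 333
right sensor world pos = (4, -7); dR² = 325
sL = 160/333 = 160/333
sR = 160/325 = 32/65
mL = -1·sL + 1/2·sR = -5072/21645
mR = -1/2·sL + 0·sR = -80/333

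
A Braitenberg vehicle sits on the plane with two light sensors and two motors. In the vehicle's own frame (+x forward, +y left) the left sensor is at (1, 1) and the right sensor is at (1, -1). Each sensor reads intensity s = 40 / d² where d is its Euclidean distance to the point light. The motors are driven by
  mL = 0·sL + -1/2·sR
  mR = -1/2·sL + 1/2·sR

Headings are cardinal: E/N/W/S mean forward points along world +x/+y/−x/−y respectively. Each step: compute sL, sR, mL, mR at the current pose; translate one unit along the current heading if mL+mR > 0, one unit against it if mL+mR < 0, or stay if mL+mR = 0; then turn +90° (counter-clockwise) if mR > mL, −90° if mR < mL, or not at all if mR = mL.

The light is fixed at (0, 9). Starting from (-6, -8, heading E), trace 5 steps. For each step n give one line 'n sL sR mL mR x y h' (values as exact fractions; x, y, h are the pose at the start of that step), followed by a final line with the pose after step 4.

0 40/281 40/349 -20/349 -1360/98069 -6 -8 E
1 1/8 10/73 -5/73 7/1168 -7 -8 N
2 8/85 40/353 -20/353 288/30005 -7 -9 W
3 20/193 4/41 -2/41 -24/7913 -6 -9 S
4 40/281 40/349 -20/349 -1360/98069 -6 -8 E
final -7 -8 N

n=0: pose=(-6,-8,E); sL=40/281, sR=40/349; mL=-20/349, mR=-1360/98069; mL+mR=-20/281 → advance -1; mR−mL=4260/98069 → turn +1·90°
n=1: pose=(-7,-8,N); sL=1/8, sR=10/73; mL=-5/73, mR=7/1168; mL+mR=-1/16 → advance -1; mR−mL=87/1168 → turn +1·90°
n=2: pose=(-7,-9,W); sL=8/85, sR=40/353; mL=-20/353, mR=288/30005; mL+mR=-4/85 → advance -1; mR−mL=1988/30005 → turn +1·90°
n=3: pose=(-6,-9,S); sL=20/193, sR=4/41; mL=-2/41, mR=-24/7913; mL+mR=-10/193 → advance -1; mR−mL=362/7913 → turn +1·90°
n=4: pose=(-6,-8,E); sL=40/281, sR=40/349; mL=-20/349, mR=-1360/98069; mL+mR=-20/281 → advance -1; mR−mL=4260/98069 → turn +1·90°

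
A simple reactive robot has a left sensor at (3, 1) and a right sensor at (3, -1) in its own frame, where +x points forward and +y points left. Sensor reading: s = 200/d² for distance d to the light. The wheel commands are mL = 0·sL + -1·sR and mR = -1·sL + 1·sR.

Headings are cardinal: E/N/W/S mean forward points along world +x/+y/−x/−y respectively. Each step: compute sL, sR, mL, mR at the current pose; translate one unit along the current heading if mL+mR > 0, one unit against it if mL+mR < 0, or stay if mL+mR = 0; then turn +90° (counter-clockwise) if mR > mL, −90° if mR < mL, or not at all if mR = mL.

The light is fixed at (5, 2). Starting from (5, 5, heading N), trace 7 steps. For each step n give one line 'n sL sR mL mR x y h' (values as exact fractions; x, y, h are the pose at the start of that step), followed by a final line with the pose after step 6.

n=0: pose=(5,5,N); sL=200/37, sR=200/37; mL=-200/37, mR=0; mL+mR=-200/37 → advance -1; mR−mL=200/37 → turn +1·90°
n=1: pose=(5,4,W); sL=20, sR=100/9; mL=-100/9, mR=-80/9; mL+mR=-20 → advance -1; mR−mL=20/9 → turn +1·90°
n=2: pose=(6,4,S); sL=40, sR=200; mL=-200, mR=160; mL+mR=-40 → advance -1; mR−mL=360 → turn +1·90°
n=3: pose=(6,5,E); sL=25/4, sR=10; mL=-10, mR=15/4; mL+mR=-25/4 → advance -1; mR−mL=55/4 → turn +1·90°
n=4: pose=(5,5,N); sL=200/37, sR=200/37; mL=-200/37, mR=0; mL+mR=-200/37 → advance -1; mR−mL=200/37 → turn +1·90°
n=5: pose=(5,4,W); sL=20, sR=100/9; mL=-100/9, mR=-80/9; mL+mR=-20 → advance -1; mR−mL=20/9 → turn +1·90°
n=6: pose=(6,4,S); sL=40, sR=200; mL=-200, mR=160; mL+mR=-40 → advance -1; mR−mL=360 → turn +1·90°

0 200/37 200/37 -200/37 0 5 5 N
1 20 100/9 -100/9 -80/9 5 4 W
2 40 200 -200 160 6 4 S
3 25/4 10 -10 15/4 6 5 E
4 200/37 200/37 -200/37 0 5 5 N
5 20 100/9 -100/9 -80/9 5 4 W
6 40 200 -200 160 6 4 S
final 6 5 E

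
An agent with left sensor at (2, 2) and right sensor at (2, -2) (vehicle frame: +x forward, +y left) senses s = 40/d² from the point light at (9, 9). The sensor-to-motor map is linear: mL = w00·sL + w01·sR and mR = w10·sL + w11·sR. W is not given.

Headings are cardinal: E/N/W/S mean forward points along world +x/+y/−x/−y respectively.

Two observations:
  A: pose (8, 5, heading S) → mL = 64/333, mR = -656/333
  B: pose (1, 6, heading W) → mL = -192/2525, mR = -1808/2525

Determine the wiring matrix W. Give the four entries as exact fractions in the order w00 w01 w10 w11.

obs A: pose=(8,5,S) → sL=40/37, sR=8/9, mL=64/333, mR=-656/333
obs B: pose=(1,6,W) → sL=8/25, sR=40/101, mL=-192/2525, mR=-1808/2525
sensor matrix S = [[40/37, 8/9], [8/25, 40/101]]; det S = 120832/840825
solve [mL_A; mL_B] = S·[w00; w01] and [mR_A; mR_B] = S·[w10; w11]:
  w00 = 1, w01 = -1, w10 = -1, w11 = -1

1 -1 -1 -1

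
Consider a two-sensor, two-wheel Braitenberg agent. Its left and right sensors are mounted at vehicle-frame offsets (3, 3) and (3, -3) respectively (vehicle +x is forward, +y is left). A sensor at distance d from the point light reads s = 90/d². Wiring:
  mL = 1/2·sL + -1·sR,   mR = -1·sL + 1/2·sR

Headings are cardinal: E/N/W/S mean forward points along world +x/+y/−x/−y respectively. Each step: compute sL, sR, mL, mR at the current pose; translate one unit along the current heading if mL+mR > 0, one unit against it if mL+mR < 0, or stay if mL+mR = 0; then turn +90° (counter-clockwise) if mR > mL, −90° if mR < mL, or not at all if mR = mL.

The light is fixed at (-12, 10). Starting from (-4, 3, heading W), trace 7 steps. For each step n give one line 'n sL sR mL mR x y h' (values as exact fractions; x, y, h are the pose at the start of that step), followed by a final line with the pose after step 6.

n=0: pose=(-4,3,W); sL=18/25, sR=90/41; mL=-1881/1025, mR=387/1025; mL+mR=-1494/1025 → advance -1; mR−mL=2268/1025 → turn +1·90°
n=1: pose=(-3,3,S); sL=45/122, sR=45/68; mL=-495/1037, mR=-315/8296; mL+mR=-4275/8296 → advance -1; mR−mL=3645/8296 → turn +1·90°
n=2: pose=(-3,4,E); sL=10/17, sR=2/5; mL=-9/85, mR=-33/85; mL+mR=-42/85 → advance -1; mR−mL=-24/85 → turn -1·90°
n=3: pose=(-4,4,S); sL=45/101, sR=45/53; mL=-6705/10706, mR=-225/10706; mL+mR=-3465/5353 → advance -1; mR−mL=3240/5353 → turn +1·90°
n=4: pose=(-4,5,E); sL=18/25, sR=18/37; mL=-117/925, mR=-441/925; mL+mR=-558/925 → advance -1; mR−mL=-324/925 → turn -1·90°
n=5: pose=(-5,5,S); sL=45/82, sR=9/8; mL=-279/328, mR=9/656; mL+mR=-549/656 → advance -1; mR−mL=567/656 → turn +1·90°
n=6: pose=(-5,6,E); sL=90/101, sR=90/149; mL=-2385/15049, mR=-8865/15049; mL+mR=-11250/15049 → advance -1; mR−mL=-6480/15049 → turn -1·90°

0 18/25 90/41 -1881/1025 387/1025 -4 3 W
1 45/122 45/68 -495/1037 -315/8296 -3 3 S
2 10/17 2/5 -9/85 -33/85 -3 4 E
3 45/101 45/53 -6705/10706 -225/10706 -4 4 S
4 18/25 18/37 -117/925 -441/925 -4 5 E
5 45/82 9/8 -279/328 9/656 -5 5 S
6 90/101 90/149 -2385/15049 -8865/15049 -5 6 E
final -6 6 S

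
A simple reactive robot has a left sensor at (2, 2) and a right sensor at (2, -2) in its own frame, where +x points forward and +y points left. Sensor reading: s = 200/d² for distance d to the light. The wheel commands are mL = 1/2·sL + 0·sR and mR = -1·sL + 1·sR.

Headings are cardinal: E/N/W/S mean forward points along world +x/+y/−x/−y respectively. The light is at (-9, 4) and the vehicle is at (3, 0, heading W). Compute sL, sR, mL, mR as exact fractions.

25/17 25/13 25/34 100/221

left sensor world pos  = (1, -2); dL² = 136
right sensor world pos = (1, 2); dR² = 104
sL = 200/136 = 25/17
sR = 200/104 = 25/13
mL = 1/2·sL + 0·sR = 25/34
mR = -1·sL + 1·sR = 100/221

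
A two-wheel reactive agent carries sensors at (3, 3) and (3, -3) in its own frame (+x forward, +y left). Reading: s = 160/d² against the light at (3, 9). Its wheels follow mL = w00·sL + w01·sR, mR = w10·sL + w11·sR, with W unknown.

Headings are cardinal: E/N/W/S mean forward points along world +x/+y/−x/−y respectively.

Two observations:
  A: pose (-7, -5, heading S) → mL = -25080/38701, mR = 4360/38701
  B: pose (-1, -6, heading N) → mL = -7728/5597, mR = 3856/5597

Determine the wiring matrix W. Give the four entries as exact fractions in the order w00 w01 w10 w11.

-1 -1/2 -1/2 1

obs A: pose=(-7,-5,S) → sL=80/169, sR=80/229, mL=-25080/38701, mR=4360/38701
obs B: pose=(-1,-6,N) → sL=160/193, sR=32/29, mL=-7728/5597, mR=3856/5597
sensor matrix S = [[80/169, 80/229], [160/193, 32/29]]; det S = 50411520/216609497
solve [mL_A; mL_B] = S·[w00; w01] and [mR_A; mR_B] = S·[w10; w11]:
  w00 = -1, w01 = -1/2, w10 = -1/2, w11 = 1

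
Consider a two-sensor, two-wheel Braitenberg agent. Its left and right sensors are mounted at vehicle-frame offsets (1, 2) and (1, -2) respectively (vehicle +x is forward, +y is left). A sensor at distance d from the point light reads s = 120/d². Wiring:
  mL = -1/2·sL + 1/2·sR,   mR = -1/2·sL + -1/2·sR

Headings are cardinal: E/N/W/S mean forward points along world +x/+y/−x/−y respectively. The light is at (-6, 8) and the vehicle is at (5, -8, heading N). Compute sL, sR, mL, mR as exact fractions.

left sensor world pos  = (3, -7); dL² = 306
right sensor world pos = (7, -7); dR² = 394
sL = 120/306 = 20/51
sR = 120/394 = 60/197
mL = -1/2·sL + 1/2·sR = -440/10047
mR = -1/2·sL + -1/2·sR = -3500/10047

20/51 60/197 -440/10047 -3500/10047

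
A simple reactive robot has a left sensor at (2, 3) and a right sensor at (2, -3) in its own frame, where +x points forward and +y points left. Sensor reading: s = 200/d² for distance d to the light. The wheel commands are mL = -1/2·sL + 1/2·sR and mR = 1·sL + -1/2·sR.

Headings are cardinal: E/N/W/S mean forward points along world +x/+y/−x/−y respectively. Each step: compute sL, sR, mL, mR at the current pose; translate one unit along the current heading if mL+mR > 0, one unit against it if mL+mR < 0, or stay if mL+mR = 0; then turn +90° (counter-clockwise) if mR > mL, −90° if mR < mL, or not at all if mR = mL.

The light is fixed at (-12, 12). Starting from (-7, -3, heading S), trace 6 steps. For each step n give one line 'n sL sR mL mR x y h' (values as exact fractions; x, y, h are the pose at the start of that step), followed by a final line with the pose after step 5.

0 200/353 200/293 6000/103429 23300/103429 -7 -3 S
1 100/109 20/41 -960/4469 3010/4469 -7 -4 E
2 40/41 200/277 -1440/11357 6980/11357 -6 -4 N
3 10/17 5/4 45/136 -5/136 -6 -3 W
4 200/173 200/233 -6000/40309 29300/40309 -7 -3 N
5 100/149 20/13 840/1937 -190/1937 -7 -2 W
final -8 -2 N

n=0: pose=(-7,-3,S); sL=200/353, sR=200/293; mL=6000/103429, mR=23300/103429; mL+mR=100/353 → advance +1; mR−mL=17300/103429 → turn +1·90°
n=1: pose=(-7,-4,E); sL=100/109, sR=20/41; mL=-960/4469, mR=3010/4469; mL+mR=50/109 → advance +1; mR−mL=3970/4469 → turn +1·90°
n=2: pose=(-6,-4,N); sL=40/41, sR=200/277; mL=-1440/11357, mR=6980/11357; mL+mR=20/41 → advance +1; mR−mL=8420/11357 → turn +1·90°
n=3: pose=(-6,-3,W); sL=10/17, sR=5/4; mL=45/136, mR=-5/136; mL+mR=5/17 → advance +1; mR−mL=-25/68 → turn -1·90°
n=4: pose=(-7,-3,N); sL=200/173, sR=200/233; mL=-6000/40309, mR=29300/40309; mL+mR=100/173 → advance +1; mR−mL=35300/40309 → turn +1·90°
n=5: pose=(-7,-2,W); sL=100/149, sR=20/13; mL=840/1937, mR=-190/1937; mL+mR=50/149 → advance +1; mR−mL=-1030/1937 → turn -1·90°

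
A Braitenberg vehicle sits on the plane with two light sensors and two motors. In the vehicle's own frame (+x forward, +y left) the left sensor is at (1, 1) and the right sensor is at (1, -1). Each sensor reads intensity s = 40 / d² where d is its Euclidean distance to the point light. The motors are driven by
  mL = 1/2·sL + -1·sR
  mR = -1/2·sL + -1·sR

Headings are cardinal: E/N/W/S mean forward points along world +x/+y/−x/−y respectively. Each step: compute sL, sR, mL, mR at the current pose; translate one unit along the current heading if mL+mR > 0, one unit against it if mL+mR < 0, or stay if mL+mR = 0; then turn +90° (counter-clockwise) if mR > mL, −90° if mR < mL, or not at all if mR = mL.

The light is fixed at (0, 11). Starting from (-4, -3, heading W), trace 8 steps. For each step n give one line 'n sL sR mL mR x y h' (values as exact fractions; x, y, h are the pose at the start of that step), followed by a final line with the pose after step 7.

n=0: pose=(-4,-3,W); sL=4/25, sR=20/97; mL=-306/2425, mR=-694/2425; mL+mR=-40/97 → advance -1; mR−mL=-4/25 → turn -1·90°
n=1: pose=(-3,-3,N); sL=8/37, sR=40/173; mL=-788/6401, mR=-2172/6401; mL+mR=-80/173 → advance -1; mR−mL=-8/37 → turn -1·90°
n=2: pose=(-3,-4,E); sL=1/5, sR=2/13; mL=-7/130, mR=-33/130; mL+mR=-4/13 → advance -1; mR−mL=-1/5 → turn -1·90°
n=3: pose=(-4,-4,S); sL=8/53, sR=40/281; mL=-996/14893, mR=-3244/14893; mL+mR=-80/281 → advance -1; mR−mL=-8/53 → turn -1·90°
n=4: pose=(-4,-3,W); sL=4/25, sR=20/97; mL=-306/2425, mR=-694/2425; mL+mR=-40/97 → advance -1; mR−mL=-4/25 → turn -1·90°
n=5: pose=(-3,-3,N); sL=8/37, sR=40/173; mL=-788/6401, mR=-2172/6401; mL+mR=-80/173 → advance -1; mR−mL=-8/37 → turn -1·90°
n=6: pose=(-3,-4,E); sL=1/5, sR=2/13; mL=-7/130, mR=-33/130; mL+mR=-4/13 → advance -1; mR−mL=-1/5 → turn -1·90°
n=7: pose=(-4,-4,S); sL=8/53, sR=40/281; mL=-996/14893, mR=-3244/14893; mL+mR=-80/281 → advance -1; mR−mL=-8/53 → turn -1·90°

0 4/25 20/97 -306/2425 -694/2425 -4 -3 W
1 8/37 40/173 -788/6401 -2172/6401 -3 -3 N
2 1/5 2/13 -7/130 -33/130 -3 -4 E
3 8/53 40/281 -996/14893 -3244/14893 -4 -4 S
4 4/25 20/97 -306/2425 -694/2425 -4 -3 W
5 8/37 40/173 -788/6401 -2172/6401 -3 -3 N
6 1/5 2/13 -7/130 -33/130 -3 -4 E
7 8/53 40/281 -996/14893 -3244/14893 -4 -4 S
final -4 -3 W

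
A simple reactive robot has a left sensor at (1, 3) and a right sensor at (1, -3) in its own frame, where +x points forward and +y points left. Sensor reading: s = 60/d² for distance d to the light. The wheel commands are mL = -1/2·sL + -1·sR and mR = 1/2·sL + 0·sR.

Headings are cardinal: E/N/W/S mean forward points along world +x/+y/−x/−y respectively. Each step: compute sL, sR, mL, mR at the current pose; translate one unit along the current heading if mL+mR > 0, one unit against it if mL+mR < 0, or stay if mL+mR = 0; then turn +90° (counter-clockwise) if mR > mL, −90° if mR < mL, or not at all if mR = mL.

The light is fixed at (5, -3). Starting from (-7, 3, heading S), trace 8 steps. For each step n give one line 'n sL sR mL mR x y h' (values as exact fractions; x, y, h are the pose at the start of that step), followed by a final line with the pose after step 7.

n=0: pose=(-7,3,S); sL=30/53, sR=6/25; mL=-693/1325, mR=15/53; mL+mR=-6/25 → advance -1; mR−mL=1068/1325 → turn +1·90°
n=1: pose=(-7,4,E); sL=60/221, sR=60/137; mL=-17370/30277, mR=30/221; mL+mR=-60/137 → advance -1; mR−mL=21480/30277 → turn +1·90°
n=2: pose=(-8,4,N); sL=3/16, sR=15/41; mL=-603/1312, mR=3/32; mL+mR=-15/41 → advance -1; mR−mL=363/656 → turn +1·90°
n=3: pose=(-8,3,W); sL=12/41, sR=60/277; mL=-4122/11357, mR=6/41; mL+mR=-60/277 → advance -1; mR−mL=5784/11357 → turn +1·90°
n=4: pose=(-7,3,S); sL=30/53, sR=6/25; mL=-693/1325, mR=15/53; mL+mR=-6/25 → advance -1; mR−mL=1068/1325 → turn +1·90°
n=5: pose=(-7,4,E); sL=60/221, sR=60/137; mL=-17370/30277, mR=30/221; mL+mR=-60/137 → advance -1; mR−mL=21480/30277 → turn +1·90°
n=6: pose=(-8,4,N); sL=3/16, sR=15/41; mL=-603/1312, mR=3/32; mL+mR=-15/41 → advance -1; mR−mL=363/656 → turn +1·90°
n=7: pose=(-8,3,W); sL=12/41, sR=60/277; mL=-4122/11357, mR=6/41; mL+mR=-60/277 → advance -1; mR−mL=5784/11357 → turn +1·90°

0 30/53 6/25 -693/1325 15/53 -7 3 S
1 60/221 60/137 -17370/30277 30/221 -7 4 E
2 3/16 15/41 -603/1312 3/32 -8 4 N
3 12/41 60/277 -4122/11357 6/41 -8 3 W
4 30/53 6/25 -693/1325 15/53 -7 3 S
5 60/221 60/137 -17370/30277 30/221 -7 4 E
6 3/16 15/41 -603/1312 3/32 -8 4 N
7 12/41 60/277 -4122/11357 6/41 -8 3 W
final -7 3 S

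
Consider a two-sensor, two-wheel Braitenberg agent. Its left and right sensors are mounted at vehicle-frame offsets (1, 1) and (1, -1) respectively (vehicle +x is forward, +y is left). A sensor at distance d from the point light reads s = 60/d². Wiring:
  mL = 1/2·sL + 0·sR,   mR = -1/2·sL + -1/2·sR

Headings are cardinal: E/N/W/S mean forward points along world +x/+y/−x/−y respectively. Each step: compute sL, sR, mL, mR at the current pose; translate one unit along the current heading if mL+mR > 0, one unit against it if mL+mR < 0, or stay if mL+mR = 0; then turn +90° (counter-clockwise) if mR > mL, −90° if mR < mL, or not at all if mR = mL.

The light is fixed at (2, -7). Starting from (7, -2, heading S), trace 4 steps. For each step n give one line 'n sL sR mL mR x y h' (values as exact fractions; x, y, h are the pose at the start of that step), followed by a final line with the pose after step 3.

n=0: pose=(7,-2,S); sL=15/13, sR=15/8; mL=15/26, mR=-315/208; mL+mR=-15/16 → advance -1; mR−mL=-435/208 → turn -1·90°
n=1: pose=(7,-1,W); sL=60/41, sR=12/13; mL=30/41, mR=-636/533; mL+mR=-6/13 → advance -1; mR−mL=-1026/533 → turn -1·90°
n=2: pose=(8,-1,N); sL=30/37, sR=30/49; mL=15/37, mR=-1290/1813; mL+mR=-15/49 → advance -1; mR−mL=-2025/1813 → turn -1·90°
n=3: pose=(8,-2,E); sL=12/17, sR=12/13; mL=6/17, mR=-180/221; mL+mR=-6/13 → advance -1; mR−mL=-258/221 → turn -1·90°

0 15/13 15/8 15/26 -315/208 7 -2 S
1 60/41 12/13 30/41 -636/533 7 -1 W
2 30/37 30/49 15/37 -1290/1813 8 -1 N
3 12/17 12/13 6/17 -180/221 8 -2 E
final 7 -2 S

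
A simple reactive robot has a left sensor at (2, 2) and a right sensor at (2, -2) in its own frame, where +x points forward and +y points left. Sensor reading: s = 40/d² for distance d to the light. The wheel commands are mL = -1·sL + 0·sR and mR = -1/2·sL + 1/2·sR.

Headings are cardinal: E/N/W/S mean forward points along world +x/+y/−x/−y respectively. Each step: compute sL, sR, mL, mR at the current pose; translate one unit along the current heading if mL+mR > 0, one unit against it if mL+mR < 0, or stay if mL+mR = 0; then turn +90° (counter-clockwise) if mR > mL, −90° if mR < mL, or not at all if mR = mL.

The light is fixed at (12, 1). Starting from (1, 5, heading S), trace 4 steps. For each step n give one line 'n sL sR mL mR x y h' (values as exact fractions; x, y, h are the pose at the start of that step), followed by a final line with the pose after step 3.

0 8/17 40/173 -8/17 -352/2941 1 5 S
1 4/13 4/9 -4/13 8/117 1 6 E
2 8/49 40/149 -8/49 384/7301 0 6 N
3 1/5 5/29 -1/5 -2/145 0 5 W
final 1 5 S

n=0: pose=(1,5,S); sL=8/17, sR=40/173; mL=-8/17, mR=-352/2941; mL+mR=-1736/2941 → advance -1; mR−mL=1032/2941 → turn +1·90°
n=1: pose=(1,6,E); sL=4/13, sR=4/9; mL=-4/13, mR=8/117; mL+mR=-28/117 → advance -1; mR−mL=44/117 → turn +1·90°
n=2: pose=(0,6,N); sL=8/49, sR=40/149; mL=-8/49, mR=384/7301; mL+mR=-808/7301 → advance -1; mR−mL=1576/7301 → turn +1·90°
n=3: pose=(0,5,W); sL=1/5, sR=5/29; mL=-1/5, mR=-2/145; mL+mR=-31/145 → advance -1; mR−mL=27/145 → turn +1·90°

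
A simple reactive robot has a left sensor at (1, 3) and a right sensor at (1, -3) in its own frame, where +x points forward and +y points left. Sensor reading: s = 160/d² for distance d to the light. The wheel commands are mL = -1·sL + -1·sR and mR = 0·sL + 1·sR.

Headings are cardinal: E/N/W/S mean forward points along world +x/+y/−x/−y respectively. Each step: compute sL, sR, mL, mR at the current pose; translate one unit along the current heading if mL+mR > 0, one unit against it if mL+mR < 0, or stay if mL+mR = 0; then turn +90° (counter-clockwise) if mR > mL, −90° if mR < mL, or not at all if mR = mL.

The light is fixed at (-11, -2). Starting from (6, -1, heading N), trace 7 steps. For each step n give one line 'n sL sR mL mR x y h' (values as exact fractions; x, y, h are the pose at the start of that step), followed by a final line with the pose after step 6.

n=0: pose=(6,-1,N); sL=4/5, sR=40/101; mL=-604/505, mR=40/101; mL+mR=-4/5 → advance -1; mR−mL=804/505 → turn +1·90°
n=1: pose=(6,-2,W); sL=32/53, sR=32/53; mL=-64/53, mR=32/53; mL+mR=-32/53 → advance -1; mR−mL=96/53 → turn +1·90°
n=2: pose=(7,-2,S); sL=80/221, sR=80/113; mL=-26720/24973, mR=80/113; mL+mR=-80/221 → advance -1; mR−mL=44400/24973 → turn +1·90°
n=3: pose=(7,-1,E); sL=160/377, sR=32/73; mL=-23744/27521, mR=32/73; mL+mR=-160/377 → advance -1; mR−mL=35808/27521 → turn +1·90°
n=4: pose=(6,-1,N); sL=4/5, sR=40/101; mL=-604/505, mR=40/101; mL+mR=-4/5 → advance -1; mR−mL=804/505 → turn +1·90°
n=5: pose=(6,-2,W); sL=32/53, sR=32/53; mL=-64/53, mR=32/53; mL+mR=-32/53 → advance -1; mR−mL=96/53 → turn +1·90°
n=6: pose=(7,-2,S); sL=80/221, sR=80/113; mL=-26720/24973, mR=80/113; mL+mR=-80/221 → advance -1; mR−mL=44400/24973 → turn +1·90°

0 4/5 40/101 -604/505 40/101 6 -1 N
1 32/53 32/53 -64/53 32/53 6 -2 W
2 80/221 80/113 -26720/24973 80/113 7 -2 S
3 160/377 32/73 -23744/27521 32/73 7 -1 E
4 4/5 40/101 -604/505 40/101 6 -1 N
5 32/53 32/53 -64/53 32/53 6 -2 W
6 80/221 80/113 -26720/24973 80/113 7 -2 S
final 7 -1 E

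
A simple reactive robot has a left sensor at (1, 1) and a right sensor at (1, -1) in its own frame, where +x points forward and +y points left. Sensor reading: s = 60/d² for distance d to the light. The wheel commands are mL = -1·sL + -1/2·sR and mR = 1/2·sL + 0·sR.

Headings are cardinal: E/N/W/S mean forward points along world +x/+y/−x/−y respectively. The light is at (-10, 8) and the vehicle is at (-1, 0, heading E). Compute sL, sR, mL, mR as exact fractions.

60/149 60/181 -15330/26969 30/149

left sensor world pos  = (0, 1); dL² = 149
right sensor world pos = (0, -1); dR² = 181
sL = 60/149 = 60/149
sR = 60/181 = 60/181
mL = -1·sL + -1/2·sR = -15330/26969
mR = 1/2·sL + 0·sR = 30/149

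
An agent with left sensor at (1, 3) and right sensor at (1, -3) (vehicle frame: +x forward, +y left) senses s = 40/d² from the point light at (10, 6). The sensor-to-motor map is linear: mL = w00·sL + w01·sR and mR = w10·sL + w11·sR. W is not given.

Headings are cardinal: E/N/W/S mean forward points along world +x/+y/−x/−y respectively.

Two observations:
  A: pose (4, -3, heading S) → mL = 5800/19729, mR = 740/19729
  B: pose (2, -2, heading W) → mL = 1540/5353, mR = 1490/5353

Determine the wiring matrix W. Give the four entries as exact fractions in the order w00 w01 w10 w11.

obs A: pose=(4,-3,S) → sL=40/109, sR=40/181, mL=5800/19729, mR=740/19729
obs B: pose=(2,-2,W) → sL=20/101, sR=20/53, mL=1540/5353, mR=1490/5353
sensor matrix S = [[40/109, 40/181], [20/101, 20/53]]; det S = 10003200/105609337
solve [mL_A; mL_B] = S·[w00; w01] and [mR_A; mR_B] = S·[w10; w11]:
  w00 = 1/2, w01 = 1/2, w10 = -1/2, w11 = 1

1/2 1/2 -1/2 1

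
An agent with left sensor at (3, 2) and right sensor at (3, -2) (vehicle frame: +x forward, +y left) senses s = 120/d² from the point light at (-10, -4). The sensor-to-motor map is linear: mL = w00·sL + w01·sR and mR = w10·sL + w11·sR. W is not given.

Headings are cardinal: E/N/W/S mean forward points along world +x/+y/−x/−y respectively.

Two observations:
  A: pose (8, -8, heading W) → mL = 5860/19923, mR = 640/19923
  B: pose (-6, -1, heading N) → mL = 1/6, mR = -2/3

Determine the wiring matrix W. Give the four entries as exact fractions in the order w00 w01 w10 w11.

obs A: pose=(8,-8,W) → sL=40/87, sR=120/229, mL=5860/19923, mR=640/19923
obs B: pose=(-6,-1,N) → sL=3, sR=5/3, mL=1/6, mR=-2/3
sensor matrix S = [[40/87, 120/229], [3, 5/3]]; det S = -48160/59769
solve [mL_A; mL_B] = S·[w00; w01] and [mR_A; mR_B] = S·[w10; w11]:
  w00 = -1/2, w01 = 1, w10 = -1/2, w11 = 1/2

-1/2 1 -1/2 1/2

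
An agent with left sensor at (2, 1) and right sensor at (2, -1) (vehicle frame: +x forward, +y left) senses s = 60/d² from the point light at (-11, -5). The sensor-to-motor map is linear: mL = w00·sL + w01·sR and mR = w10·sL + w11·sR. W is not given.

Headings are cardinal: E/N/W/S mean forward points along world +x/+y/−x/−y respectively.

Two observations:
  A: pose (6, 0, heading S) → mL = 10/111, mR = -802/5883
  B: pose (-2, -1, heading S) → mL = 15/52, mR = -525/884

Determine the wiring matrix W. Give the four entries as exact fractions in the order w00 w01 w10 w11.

1/2 0 1/2 -1

obs A: pose=(6,0,S) → sL=20/111, sR=12/53, mL=10/111, mR=-802/5883
obs B: pose=(-2,-1,S) → sL=15/26, sR=15/17, mL=15/52, mR=-525/884
sensor matrix S = [[20/111, 12/53], [15/26, 15/17]]; det S = 12290/433381
solve [mL_A; mL_B] = S·[w00; w01] and [mR_A; mR_B] = S·[w10; w11]:
  w00 = 1/2, w01 = 0, w10 = 1/2, w11 = -1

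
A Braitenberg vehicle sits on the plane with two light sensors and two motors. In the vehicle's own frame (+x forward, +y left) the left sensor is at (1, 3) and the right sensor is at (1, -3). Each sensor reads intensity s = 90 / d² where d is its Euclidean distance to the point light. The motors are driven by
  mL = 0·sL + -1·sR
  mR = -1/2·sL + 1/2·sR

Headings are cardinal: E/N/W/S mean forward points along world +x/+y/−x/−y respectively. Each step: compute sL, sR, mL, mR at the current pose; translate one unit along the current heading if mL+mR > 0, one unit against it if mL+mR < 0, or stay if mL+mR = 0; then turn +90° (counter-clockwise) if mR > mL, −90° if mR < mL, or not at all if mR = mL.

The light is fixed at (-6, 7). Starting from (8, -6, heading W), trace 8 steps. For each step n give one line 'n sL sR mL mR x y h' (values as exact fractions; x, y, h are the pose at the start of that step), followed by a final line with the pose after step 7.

n=0: pose=(8,-6,W); sL=18/85, sR=90/269; mL=-90/269, mR=1404/22865; mL+mR=-6246/22865 → advance -1; mR−mL=9054/22865 → turn +1·90°
n=1: pose=(9,-6,S); sL=9/52, sR=9/34; mL=-9/34, mR=81/1768; mL+mR=-387/1768 → advance -1; mR−mL=549/1768 → turn +1·90°
n=2: pose=(9,-5,E); sL=90/337, sR=90/481; mL=-90/481, mR=-6480/162097; mL+mR=-36810/162097 → advance -1; mR−mL=23850/162097 → turn +1·90°
n=3: pose=(8,-5,N); sL=45/121, sR=9/41; mL=-9/41, mR=-378/4961; mL+mR=-1467/4961 → advance -1; mR−mL=711/4961 → turn +1·90°
n=4: pose=(8,-6,W); sL=18/85, sR=90/269; mL=-90/269, mR=1404/22865; mL+mR=-6246/22865 → advance -1; mR−mL=9054/22865 → turn +1·90°
n=5: pose=(9,-6,S); sL=9/52, sR=9/34; mL=-9/34, mR=81/1768; mL+mR=-387/1768 → advance -1; mR−mL=549/1768 → turn +1·90°
n=6: pose=(9,-5,E); sL=90/337, sR=90/481; mL=-90/481, mR=-6480/162097; mL+mR=-36810/162097 → advance -1; mR−mL=23850/162097 → turn +1·90°
n=7: pose=(8,-5,N); sL=45/121, sR=9/41; mL=-9/41, mR=-378/4961; mL+mR=-1467/4961 → advance -1; mR−mL=711/4961 → turn +1·90°

0 18/85 90/269 -90/269 1404/22865 8 -6 W
1 9/52 9/34 -9/34 81/1768 9 -6 S
2 90/337 90/481 -90/481 -6480/162097 9 -5 E
3 45/121 9/41 -9/41 -378/4961 8 -5 N
4 18/85 90/269 -90/269 1404/22865 8 -6 W
5 9/52 9/34 -9/34 81/1768 9 -6 S
6 90/337 90/481 -90/481 -6480/162097 9 -5 E
7 45/121 9/41 -9/41 -378/4961 8 -5 N
final 8 -6 W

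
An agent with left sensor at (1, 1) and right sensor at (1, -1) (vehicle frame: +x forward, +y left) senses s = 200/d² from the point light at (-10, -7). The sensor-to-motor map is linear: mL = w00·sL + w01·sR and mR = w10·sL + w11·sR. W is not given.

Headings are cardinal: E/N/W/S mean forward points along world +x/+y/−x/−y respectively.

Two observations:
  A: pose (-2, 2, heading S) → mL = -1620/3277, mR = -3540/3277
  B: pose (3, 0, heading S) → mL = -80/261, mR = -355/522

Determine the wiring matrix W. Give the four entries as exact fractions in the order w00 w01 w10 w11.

-1 1/2 1/2 -1

obs A: pose=(-2,2,S) → sL=40/29, sR=200/113, mL=-1620/3277, mR=-3540/3277
obs B: pose=(3,0,S) → sL=25/29, sR=10/9, mL=-80/261, mR=-355/522
sensor matrix S = [[40/29, 200/113], [25/29, 10/9]]; det S = 200/29493
solve [mL_A; mL_B] = S·[w00; w01] and [mR_A; mR_B] = S·[w10; w11]:
  w00 = -1, w01 = 1/2, w10 = 1/2, w11 = -1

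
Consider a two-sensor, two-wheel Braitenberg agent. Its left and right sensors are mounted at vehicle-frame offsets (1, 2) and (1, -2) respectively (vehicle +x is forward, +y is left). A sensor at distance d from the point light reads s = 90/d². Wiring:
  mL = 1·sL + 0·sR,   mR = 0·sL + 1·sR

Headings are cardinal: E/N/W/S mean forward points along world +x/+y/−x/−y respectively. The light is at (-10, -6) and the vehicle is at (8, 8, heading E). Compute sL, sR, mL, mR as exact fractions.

90/617 18/101 90/617 18/101

left sensor world pos  = (9, 10); dL² = 617
right sensor world pos = (9, 6); dR² = 505
sL = 90/617 = 90/617
sR = 90/505 = 18/101
mL = 1·sL + 0·sR = 90/617
mR = 0·sL + 1·sR = 18/101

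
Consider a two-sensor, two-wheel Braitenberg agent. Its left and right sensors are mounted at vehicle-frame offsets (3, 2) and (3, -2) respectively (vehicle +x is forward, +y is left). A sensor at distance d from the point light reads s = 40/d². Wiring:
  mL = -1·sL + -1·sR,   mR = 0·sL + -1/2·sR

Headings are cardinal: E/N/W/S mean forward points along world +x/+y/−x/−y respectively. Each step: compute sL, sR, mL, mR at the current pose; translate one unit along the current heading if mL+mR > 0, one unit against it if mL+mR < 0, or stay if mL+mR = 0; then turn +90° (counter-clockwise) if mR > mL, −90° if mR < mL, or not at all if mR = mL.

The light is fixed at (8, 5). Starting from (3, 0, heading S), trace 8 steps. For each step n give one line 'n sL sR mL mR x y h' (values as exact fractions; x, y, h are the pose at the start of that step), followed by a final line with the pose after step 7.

n=0: pose=(3,0,S); sL=40/73, sR=40/113; mL=-7440/8249, mR=-20/113; mL+mR=-8900/8249 → advance -1; mR−mL=5980/8249 → turn +1·90°
n=1: pose=(3,1,E); sL=5, sR=1; mL=-6, mR=-1/2; mL+mR=-13/2 → advance -1; mR−mL=11/2 → turn +1·90°
n=2: pose=(2,1,N); sL=8/13, sR=40/17; mL=-656/221, mR=-20/17; mL+mR=-916/221 → advance -1; mR−mL=396/221 → turn +1·90°
n=3: pose=(2,0,W); sL=4/13, sR=4/9; mL=-88/117, mR=-2/9; mL+mR=-38/39 → advance -1; mR−mL=62/117 → turn +1·90°
n=4: pose=(3,0,S); sL=40/73, sR=40/113; mL=-7440/8249, mR=-20/113; mL+mR=-8900/8249 → advance -1; mR−mL=5980/8249 → turn +1·90°
n=5: pose=(3,1,E); sL=5, sR=1; mL=-6, mR=-1/2; mL+mR=-13/2 → advance -1; mR−mL=11/2 → turn +1·90°
n=6: pose=(2,1,N); sL=8/13, sR=40/17; mL=-656/221, mR=-20/17; mL+mR=-916/221 → advance -1; mR−mL=396/221 → turn +1·90°
n=7: pose=(2,0,W); sL=4/13, sR=4/9; mL=-88/117, mR=-2/9; mL+mR=-38/39 → advance -1; mR−mL=62/117 → turn +1·90°

0 40/73 40/113 -7440/8249 -20/113 3 0 S
1 5 1 -6 -1/2 3 1 E
2 8/13 40/17 -656/221 -20/17 2 1 N
3 4/13 4/9 -88/117 -2/9 2 0 W
4 40/73 40/113 -7440/8249 -20/113 3 0 S
5 5 1 -6 -1/2 3 1 E
6 8/13 40/17 -656/221 -20/17 2 1 N
7 4/13 4/9 -88/117 -2/9 2 0 W
final 3 0 S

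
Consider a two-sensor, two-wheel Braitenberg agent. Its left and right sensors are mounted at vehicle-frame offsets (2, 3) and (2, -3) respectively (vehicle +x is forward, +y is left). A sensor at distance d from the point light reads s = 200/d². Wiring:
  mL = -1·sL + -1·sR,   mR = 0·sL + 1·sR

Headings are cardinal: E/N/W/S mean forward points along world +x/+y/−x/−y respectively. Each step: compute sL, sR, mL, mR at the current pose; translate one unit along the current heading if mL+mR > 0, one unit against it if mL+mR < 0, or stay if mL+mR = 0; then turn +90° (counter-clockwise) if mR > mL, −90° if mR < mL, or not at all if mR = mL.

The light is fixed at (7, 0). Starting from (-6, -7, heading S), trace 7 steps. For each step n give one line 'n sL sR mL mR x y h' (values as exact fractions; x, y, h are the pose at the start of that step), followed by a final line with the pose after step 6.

n=0: pose=(-6,-7,S); sL=200/181, sR=200/337; mL=-103600/60997, mR=200/337; mL+mR=-200/181 → advance -1; mR−mL=139800/60997 → turn +1·90°
n=1: pose=(-6,-6,E); sL=20/13, sR=100/101; mL=-3320/1313, mR=100/101; mL+mR=-20/13 → advance -1; mR−mL=4620/1313 → turn +1·90°
n=2: pose=(-7,-6,N); sL=40/61, sR=200/137; mL=-17680/8357, mR=200/137; mL+mR=-40/61 → advance -1; mR−mL=29880/8357 → turn +1·90°
n=3: pose=(-7,-7,W); sL=50/89, sR=25/34; mL=-3925/3026, mR=25/34; mL+mR=-50/89 → advance -1; mR−mL=3075/1513 → turn +1·90°
n=4: pose=(-6,-7,S); sL=200/181, sR=200/337; mL=-103600/60997, mR=200/337; mL+mR=-200/181 → advance -1; mR−mL=139800/60997 → turn +1·90°
n=5: pose=(-6,-6,E); sL=20/13, sR=100/101; mL=-3320/1313, mR=100/101; mL+mR=-20/13 → advance -1; mR−mL=4620/1313 → turn +1·90°
n=6: pose=(-7,-6,N); sL=40/61, sR=200/137; mL=-17680/8357, mR=200/137; mL+mR=-40/61 → advance -1; mR−mL=29880/8357 → turn +1·90°

0 200/181 200/337 -103600/60997 200/337 -6 -7 S
1 20/13 100/101 -3320/1313 100/101 -6 -6 E
2 40/61 200/137 -17680/8357 200/137 -7 -6 N
3 50/89 25/34 -3925/3026 25/34 -7 -7 W
4 200/181 200/337 -103600/60997 200/337 -6 -7 S
5 20/13 100/101 -3320/1313 100/101 -6 -6 E
6 40/61 200/137 -17680/8357 200/137 -7 -6 N
final -7 -7 W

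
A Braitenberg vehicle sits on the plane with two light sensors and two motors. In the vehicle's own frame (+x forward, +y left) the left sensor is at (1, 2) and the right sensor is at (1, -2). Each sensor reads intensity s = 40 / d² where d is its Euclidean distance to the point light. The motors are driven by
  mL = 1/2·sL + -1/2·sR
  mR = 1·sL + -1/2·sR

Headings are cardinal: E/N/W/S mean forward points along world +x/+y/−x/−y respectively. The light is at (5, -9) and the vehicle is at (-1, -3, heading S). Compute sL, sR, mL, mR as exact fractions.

40/41 40/89 960/3649 2740/3649

left sensor world pos  = (1, -4); dL² = 41
right sensor world pos = (-3, -4); dR² = 89
sL = 40/41 = 40/41
sR = 40/89 = 40/89
mL = 1/2·sL + -1/2·sR = 960/3649
mR = 1·sL + -1/2·sR = 2740/3649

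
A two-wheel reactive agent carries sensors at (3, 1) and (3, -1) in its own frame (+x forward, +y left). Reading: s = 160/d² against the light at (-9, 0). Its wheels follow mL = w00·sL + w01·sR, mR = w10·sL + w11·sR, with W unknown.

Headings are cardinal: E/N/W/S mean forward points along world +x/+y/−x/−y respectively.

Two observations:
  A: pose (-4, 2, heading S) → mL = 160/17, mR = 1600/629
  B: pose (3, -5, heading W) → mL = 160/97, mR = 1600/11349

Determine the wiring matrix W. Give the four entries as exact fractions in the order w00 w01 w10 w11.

0 1 -1/2 1/2

obs A: pose=(-4,2,S) → sL=160/37, sR=160/17, mL=160/17, mR=1600/629
obs B: pose=(3,-5,W) → sL=160/117, sR=160/97, mL=160/97, mR=1600/11349
sensor matrix S = [[160/37, 160/17], [160/117, 160/97]]; det S = -40960000/7138521
solve [mL_A; mL_B] = S·[w00; w01] and [mR_A; mR_B] = S·[w10; w11]:
  w00 = 0, w01 = 1, w10 = -1/2, w11 = 1/2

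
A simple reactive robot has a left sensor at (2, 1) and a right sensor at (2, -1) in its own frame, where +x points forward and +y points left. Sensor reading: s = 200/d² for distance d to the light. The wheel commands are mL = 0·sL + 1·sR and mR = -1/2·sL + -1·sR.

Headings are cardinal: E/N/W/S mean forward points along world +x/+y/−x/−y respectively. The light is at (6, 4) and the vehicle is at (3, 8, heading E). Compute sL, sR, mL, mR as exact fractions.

100/13 20 20 -310/13

left sensor world pos  = (5, 9); dL² = 26
right sensor world pos = (5, 7); dR² = 10
sL = 200/26 = 100/13
sR = 200/10 = 20
mL = 0·sL + 1·sR = 20
mR = -1/2·sL + -1·sR = -310/13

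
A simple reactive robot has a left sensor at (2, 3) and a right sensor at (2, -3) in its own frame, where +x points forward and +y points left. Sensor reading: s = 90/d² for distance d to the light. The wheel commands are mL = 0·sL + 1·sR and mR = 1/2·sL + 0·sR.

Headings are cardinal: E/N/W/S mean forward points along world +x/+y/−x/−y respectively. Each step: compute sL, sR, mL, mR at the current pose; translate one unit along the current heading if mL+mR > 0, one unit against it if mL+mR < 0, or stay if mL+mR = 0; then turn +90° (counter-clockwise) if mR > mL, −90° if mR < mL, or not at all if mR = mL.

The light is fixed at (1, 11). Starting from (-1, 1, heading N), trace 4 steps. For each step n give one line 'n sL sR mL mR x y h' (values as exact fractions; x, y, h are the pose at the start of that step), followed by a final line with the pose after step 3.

0 90/89 18/13 18/13 45/89 -1 1 N
1 5/2 5/8 5/8 5/4 -1 2 E
2 18/13 90/53 90/53 9/13 0 2 N
3 45/13 45/61 45/61 45/26 0 3 E
final 1 3 N

n=0: pose=(-1,1,N); sL=90/89, sR=18/13; mL=18/13, mR=45/89; mL+mR=2187/1157 → advance +1; mR−mL=-1017/1157 → turn -1·90°
n=1: pose=(-1,2,E); sL=5/2, sR=5/8; mL=5/8, mR=5/4; mL+mR=15/8 → advance +1; mR−mL=5/8 → turn +1·90°
n=2: pose=(0,2,N); sL=18/13, sR=90/53; mL=90/53, mR=9/13; mL+mR=1647/689 → advance +1; mR−mL=-693/689 → turn -1·90°
n=3: pose=(0,3,E); sL=45/13, sR=45/61; mL=45/61, mR=45/26; mL+mR=3915/1586 → advance +1; mR−mL=1575/1586 → turn +1·90°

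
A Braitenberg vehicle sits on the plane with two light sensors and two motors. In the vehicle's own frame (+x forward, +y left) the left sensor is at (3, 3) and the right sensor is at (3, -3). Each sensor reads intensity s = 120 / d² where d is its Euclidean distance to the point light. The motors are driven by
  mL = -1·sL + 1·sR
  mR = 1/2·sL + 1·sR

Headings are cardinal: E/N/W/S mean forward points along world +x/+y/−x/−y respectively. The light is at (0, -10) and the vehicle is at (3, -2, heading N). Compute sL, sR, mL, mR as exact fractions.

left sensor world pos  = (0, 1); dL² = 121
right sensor world pos = (6, 1); dR² = 157
sL = 120/121 = 120/121
sR = 120/157 = 120/157
mL = -1·sL + 1·sR = -4320/18997
mR = 1/2·sL + 1·sR = 23940/18997

120/121 120/157 -4320/18997 23940/18997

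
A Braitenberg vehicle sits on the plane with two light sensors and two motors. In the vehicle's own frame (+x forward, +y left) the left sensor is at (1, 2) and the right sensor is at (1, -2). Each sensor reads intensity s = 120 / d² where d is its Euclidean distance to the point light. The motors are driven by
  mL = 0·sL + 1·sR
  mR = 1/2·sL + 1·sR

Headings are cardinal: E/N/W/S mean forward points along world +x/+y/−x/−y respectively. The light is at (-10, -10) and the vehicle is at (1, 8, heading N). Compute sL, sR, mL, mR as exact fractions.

left sensor world pos  = (-1, 9); dL² = 442
right sensor world pos = (3, 9); dR² = 530
sL = 120/442 = 60/221
sR = 120/530 = 12/53
mL = 0·sL + 1·sR = 12/53
mR = 1/2·sL + 1·sR = 4242/11713

60/221 12/53 12/53 4242/11713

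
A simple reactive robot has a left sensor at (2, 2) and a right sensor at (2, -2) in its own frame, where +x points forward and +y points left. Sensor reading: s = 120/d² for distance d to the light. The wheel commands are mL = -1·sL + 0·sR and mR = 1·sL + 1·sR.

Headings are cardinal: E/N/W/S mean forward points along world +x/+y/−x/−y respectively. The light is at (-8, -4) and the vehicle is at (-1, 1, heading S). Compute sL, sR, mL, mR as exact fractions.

4/3 60/17 -4/3 248/51

left sensor world pos  = (1, -1); dL² = 90
right sensor world pos = (-3, -1); dR² = 34
sL = 120/90 = 4/3
sR = 120/34 = 60/17
mL = -1·sL + 0·sR = -4/3
mR = 1·sL + 1·sR = 248/51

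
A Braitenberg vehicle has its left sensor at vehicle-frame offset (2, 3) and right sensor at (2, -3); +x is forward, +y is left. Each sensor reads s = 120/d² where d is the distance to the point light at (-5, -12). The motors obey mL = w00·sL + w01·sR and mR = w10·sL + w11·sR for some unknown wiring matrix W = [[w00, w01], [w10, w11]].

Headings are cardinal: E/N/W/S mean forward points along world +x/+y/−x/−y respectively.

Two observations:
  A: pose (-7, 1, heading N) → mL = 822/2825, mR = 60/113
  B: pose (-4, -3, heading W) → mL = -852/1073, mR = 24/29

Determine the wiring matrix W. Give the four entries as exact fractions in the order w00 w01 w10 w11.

-1/2 1 0 1

obs A: pose=(-7,1,N) → sL=12/25, sR=60/113, mL=822/2825, mR=60/113
obs B: pose=(-4,-3,W) → sL=120/37, sR=24/29, mL=-852/1073, mR=24/29
sensor matrix S = [[12/25, 60/113], [120/37, 24/29]]; det S = -4015872/3031225
solve [mL_A; mL_B] = S·[w00; w01] and [mR_A; mR_B] = S·[w10; w11]:
  w00 = -1/2, w01 = 1, w10 = 0, w11 = 1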